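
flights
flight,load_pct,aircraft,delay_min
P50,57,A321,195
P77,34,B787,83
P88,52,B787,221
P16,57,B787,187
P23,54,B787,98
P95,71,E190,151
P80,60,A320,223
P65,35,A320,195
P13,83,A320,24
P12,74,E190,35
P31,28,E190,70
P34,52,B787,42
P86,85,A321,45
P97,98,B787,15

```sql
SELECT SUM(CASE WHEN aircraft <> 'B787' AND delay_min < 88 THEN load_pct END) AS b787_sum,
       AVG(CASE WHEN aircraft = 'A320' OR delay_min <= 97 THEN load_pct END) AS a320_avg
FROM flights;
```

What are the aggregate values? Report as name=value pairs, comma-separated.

[b787_sum: aircraft <> 'B787' AND delay_min < 88]
flight=P50: ✗
flight=P77: ✗
flight=P88: ✗
flight=P16: ✗
flight=P23: ✗
flight=P95: ✗
flight=P80: ✗
flight=P65: ✗
flight=P13: ✓ → 83
flight=P12: ✓ → 74
flight=P31: ✓ → 28
flight=P34: ✗
flight=P86: ✓ → 85
flight=P97: ✗
b787_sum = 83 + 74 + 28 + 85 = 270
—
[a320_avg: aircraft = 'A320' OR delay_min <= 97]
flight=P50: ✗
flight=P77: ✓ → 34
flight=P88: ✗
flight=P16: ✗
flight=P23: ✗
flight=P95: ✗
flight=P80: ✓ → 60
flight=P65: ✓ → 35
flight=P13: ✓ → 83
flight=P12: ✓ → 74
flight=P31: ✓ → 28
flight=P34: ✓ → 52
flight=P86: ✓ → 85
flight=P97: ✓ → 98
a320_avg = (34 + 60 + 35 + 83 + 74 + 28 + 52 + 85 + 98) / 9 = 61

b787_sum=270, a320_avg=61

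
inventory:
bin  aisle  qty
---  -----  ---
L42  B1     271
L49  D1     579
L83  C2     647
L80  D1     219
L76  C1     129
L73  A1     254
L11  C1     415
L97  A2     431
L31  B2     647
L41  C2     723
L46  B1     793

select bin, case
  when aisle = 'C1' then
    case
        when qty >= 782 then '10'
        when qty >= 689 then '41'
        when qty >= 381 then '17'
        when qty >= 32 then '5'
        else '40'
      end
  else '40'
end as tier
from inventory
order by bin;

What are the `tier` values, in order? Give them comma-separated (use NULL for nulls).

bin=L11: aisle='C1' → inner[qty >= 381] → 17
bin=L31: aisle='B2' → outer ELSE → 40
bin=L41: aisle='C2' → outer ELSE → 40
bin=L42: aisle='B1' → outer ELSE → 40
bin=L46: aisle='B1' → outer ELSE → 40
bin=L49: aisle='D1' → outer ELSE → 40
bin=L73: aisle='A1' → outer ELSE → 40
bin=L76: aisle='C1' → inner[qty >= 32] → 5
bin=L80: aisle='D1' → outer ELSE → 40
bin=L83: aisle='C2' → outer ELSE → 40
bin=L97: aisle='A2' → outer ELSE → 40

17, 40, 40, 40, 40, 40, 40, 5, 40, 40, 40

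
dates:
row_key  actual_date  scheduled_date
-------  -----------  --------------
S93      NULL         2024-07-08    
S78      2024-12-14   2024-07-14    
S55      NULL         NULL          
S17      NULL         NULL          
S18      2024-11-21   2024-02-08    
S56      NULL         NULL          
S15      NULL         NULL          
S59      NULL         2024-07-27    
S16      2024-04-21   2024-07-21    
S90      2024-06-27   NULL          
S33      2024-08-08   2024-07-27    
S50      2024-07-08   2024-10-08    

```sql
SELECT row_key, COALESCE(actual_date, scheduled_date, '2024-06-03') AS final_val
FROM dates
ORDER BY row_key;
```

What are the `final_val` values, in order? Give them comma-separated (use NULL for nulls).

2024-06-03, 2024-04-21, 2024-06-03, 2024-11-21, 2024-08-08, 2024-07-08, 2024-06-03, 2024-06-03, 2024-07-27, 2024-12-14, 2024-06-27, 2024-07-08

row_key=S15: actual_date=NULL, scheduled_date=NULL, → literal 2024-06-03 → 2024-06-03
row_key=S16: actual_date=2024-04-21 → 2024-04-21
row_key=S17: actual_date=NULL, scheduled_date=NULL, → literal 2024-06-03 → 2024-06-03
row_key=S18: actual_date=2024-11-21 → 2024-11-21
row_key=S33: actual_date=2024-08-08 → 2024-08-08
row_key=S50: actual_date=2024-07-08 → 2024-07-08
row_key=S55: actual_date=NULL, scheduled_date=NULL, → literal 2024-06-03 → 2024-06-03
row_key=S56: actual_date=NULL, scheduled_date=NULL, → literal 2024-06-03 → 2024-06-03
row_key=S59: actual_date=NULL, scheduled_date=2024-07-27 → 2024-07-27
row_key=S78: actual_date=2024-12-14 → 2024-12-14
row_key=S90: actual_date=2024-06-27 → 2024-06-27
row_key=S93: actual_date=NULL, scheduled_date=2024-07-08 → 2024-07-08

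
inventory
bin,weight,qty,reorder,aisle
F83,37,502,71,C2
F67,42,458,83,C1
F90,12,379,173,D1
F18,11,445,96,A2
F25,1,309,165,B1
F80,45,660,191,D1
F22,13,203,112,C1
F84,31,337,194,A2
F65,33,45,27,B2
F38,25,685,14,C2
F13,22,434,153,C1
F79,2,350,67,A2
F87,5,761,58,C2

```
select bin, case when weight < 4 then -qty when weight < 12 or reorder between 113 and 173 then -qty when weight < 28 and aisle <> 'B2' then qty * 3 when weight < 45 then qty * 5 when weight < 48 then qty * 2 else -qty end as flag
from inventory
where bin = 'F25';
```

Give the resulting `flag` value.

bin = F25: weight=1, qty=309, reorder=165, aisle=B1.
weight < 4 → true → -309

-309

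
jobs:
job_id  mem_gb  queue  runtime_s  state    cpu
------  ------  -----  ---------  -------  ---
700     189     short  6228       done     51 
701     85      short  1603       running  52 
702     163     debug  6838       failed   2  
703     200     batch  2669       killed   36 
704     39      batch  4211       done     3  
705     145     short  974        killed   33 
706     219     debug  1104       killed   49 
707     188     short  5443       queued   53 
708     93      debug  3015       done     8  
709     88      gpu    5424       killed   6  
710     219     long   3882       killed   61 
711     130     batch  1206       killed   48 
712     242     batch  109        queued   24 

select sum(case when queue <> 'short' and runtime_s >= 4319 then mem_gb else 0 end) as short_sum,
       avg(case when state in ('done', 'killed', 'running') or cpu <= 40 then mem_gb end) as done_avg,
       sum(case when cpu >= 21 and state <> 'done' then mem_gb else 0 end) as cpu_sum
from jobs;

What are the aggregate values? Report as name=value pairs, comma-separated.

short_sum=251, done_avg=151, cpu_sum=1428

[short_sum: queue <> 'short' and runtime_s >= 4319]
job_id=700: ✗
job_id=701: ✗
job_id=702: ✓ → 163
job_id=703: ✗
job_id=704: ✗
job_id=705: ✗
job_id=706: ✗
job_id=707: ✗
job_id=708: ✗
job_id=709: ✓ → 88
job_id=710: ✗
job_id=711: ✗
job_id=712: ✗
short_sum = 163 + 88 = 251
—
[done_avg: state in ('done', 'killed', 'running') or cpu <= 40]
job_id=700: ✓ → 189
job_id=701: ✓ → 85
job_id=702: ✓ → 163
job_id=703: ✓ → 200
job_id=704: ✓ → 39
job_id=705: ✓ → 145
job_id=706: ✓ → 219
job_id=707: ✗
job_id=708: ✓ → 93
job_id=709: ✓ → 88
job_id=710: ✓ → 219
job_id=711: ✓ → 130
job_id=712: ✓ → 242
done_avg = (189 + 85 + 163 + 200 + 39 + 145 + 219 + 93 + 88 + 219 + 130 + 242) / 12 = 151
—
[cpu_sum: cpu >= 21 and state <> 'done']
job_id=700: ✗
job_id=701: ✓ → 85
job_id=702: ✗
job_id=703: ✓ → 200
job_id=704: ✗
job_id=705: ✓ → 145
job_id=706: ✓ → 219
job_id=707: ✓ → 188
job_id=708: ✗
job_id=709: ✗
job_id=710: ✓ → 219
job_id=711: ✓ → 130
job_id=712: ✓ → 242
cpu_sum = 85 + 200 + 145 + 219 + 188 + 219 + 130 + 242 = 1428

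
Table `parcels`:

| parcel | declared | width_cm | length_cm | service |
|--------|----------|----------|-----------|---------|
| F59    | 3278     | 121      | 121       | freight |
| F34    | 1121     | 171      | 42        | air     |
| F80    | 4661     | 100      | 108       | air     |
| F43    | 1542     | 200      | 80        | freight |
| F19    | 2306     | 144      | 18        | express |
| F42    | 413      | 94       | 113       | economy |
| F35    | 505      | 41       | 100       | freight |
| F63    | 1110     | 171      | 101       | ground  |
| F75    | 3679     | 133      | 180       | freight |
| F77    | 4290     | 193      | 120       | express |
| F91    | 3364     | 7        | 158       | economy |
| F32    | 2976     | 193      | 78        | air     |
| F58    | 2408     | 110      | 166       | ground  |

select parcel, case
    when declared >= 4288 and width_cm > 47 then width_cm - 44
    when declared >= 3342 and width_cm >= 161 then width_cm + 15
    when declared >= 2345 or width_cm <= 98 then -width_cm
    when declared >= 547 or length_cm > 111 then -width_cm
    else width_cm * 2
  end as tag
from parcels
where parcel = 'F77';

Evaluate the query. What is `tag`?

parcel = F77: declared=4290, width_cm=193, length_cm=120, service=express.
declared >= 4288 and width_cm > 47 → true → 149

149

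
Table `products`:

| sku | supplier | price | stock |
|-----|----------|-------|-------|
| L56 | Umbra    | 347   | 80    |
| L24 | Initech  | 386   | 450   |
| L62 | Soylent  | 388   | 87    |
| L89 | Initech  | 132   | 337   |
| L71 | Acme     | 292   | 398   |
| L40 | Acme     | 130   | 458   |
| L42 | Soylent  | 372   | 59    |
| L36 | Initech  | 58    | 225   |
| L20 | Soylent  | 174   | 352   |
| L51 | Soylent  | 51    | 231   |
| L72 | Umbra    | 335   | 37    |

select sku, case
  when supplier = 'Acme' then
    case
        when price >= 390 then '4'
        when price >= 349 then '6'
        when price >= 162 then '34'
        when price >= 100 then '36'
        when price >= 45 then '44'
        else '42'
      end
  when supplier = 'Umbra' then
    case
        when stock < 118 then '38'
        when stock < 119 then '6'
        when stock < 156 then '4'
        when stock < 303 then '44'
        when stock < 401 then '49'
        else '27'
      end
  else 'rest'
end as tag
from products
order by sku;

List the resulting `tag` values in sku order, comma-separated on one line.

rest, rest, rest, 36, rest, rest, 38, rest, 34, 38, rest

sku=L20: supplier='Soylent' → outer ELSE → rest
sku=L24: supplier='Initech' → outer ELSE → rest
sku=L36: supplier='Initech' → outer ELSE → rest
sku=L40: supplier='Acme' → inner[price >= 100] → 36
sku=L42: supplier='Soylent' → outer ELSE → rest
sku=L51: supplier='Soylent' → outer ELSE → rest
sku=L56: supplier='Umbra' → inner[stock < 118] → 38
sku=L62: supplier='Soylent' → outer ELSE → rest
sku=L71: supplier='Acme' → inner[price >= 162] → 34
sku=L72: supplier='Umbra' → inner[stock < 118] → 38
sku=L89: supplier='Initech' → outer ELSE → rest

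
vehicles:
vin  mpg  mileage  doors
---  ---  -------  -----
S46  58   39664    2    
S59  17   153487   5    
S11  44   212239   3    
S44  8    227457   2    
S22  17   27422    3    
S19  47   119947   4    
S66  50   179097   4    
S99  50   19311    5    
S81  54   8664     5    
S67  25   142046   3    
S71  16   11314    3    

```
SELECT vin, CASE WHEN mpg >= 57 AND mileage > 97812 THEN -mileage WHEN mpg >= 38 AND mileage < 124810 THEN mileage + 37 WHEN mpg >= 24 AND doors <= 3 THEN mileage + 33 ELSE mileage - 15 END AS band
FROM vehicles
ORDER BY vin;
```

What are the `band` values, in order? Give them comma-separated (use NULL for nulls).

212272, 119984, 27407, 227442, 39701, 153472, 179082, 142079, 11299, 8701, 19348

vin=S11: mpg >= 24 AND doors <= 3 → 212272
vin=S19: mpg >= 38 AND mileage < 124810 → 119984
vin=S22: ELSE → 27407
vin=S44: ELSE → 227442
vin=S46: mpg >= 38 AND mileage < 124810 → 39701
vin=S59: ELSE → 153472
vin=S66: ELSE → 179082
vin=S67: mpg >= 24 AND doors <= 3 → 142079
vin=S71: ELSE → 11299
vin=S81: mpg >= 38 AND mileage < 124810 → 8701
vin=S99: mpg >= 38 AND mileage < 124810 → 19348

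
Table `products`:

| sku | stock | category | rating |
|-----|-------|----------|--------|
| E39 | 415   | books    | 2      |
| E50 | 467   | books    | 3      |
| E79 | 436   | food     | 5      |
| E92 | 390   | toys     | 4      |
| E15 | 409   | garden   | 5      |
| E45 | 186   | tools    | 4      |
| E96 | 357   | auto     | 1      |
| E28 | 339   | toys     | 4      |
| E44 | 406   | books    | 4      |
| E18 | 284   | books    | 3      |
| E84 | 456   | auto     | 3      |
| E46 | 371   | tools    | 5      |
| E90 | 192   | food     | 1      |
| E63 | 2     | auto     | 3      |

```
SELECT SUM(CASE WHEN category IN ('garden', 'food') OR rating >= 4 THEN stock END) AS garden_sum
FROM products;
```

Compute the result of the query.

sku=E39: ✗
sku=E50: ✗
sku=E79: ✓ → 436
sku=E92: ✓ → 390
sku=E15: ✓ → 409
sku=E45: ✓ → 186
sku=E96: ✗
sku=E28: ✓ → 339
sku=E44: ✓ → 406
sku=E18: ✗
sku=E84: ✗
sku=E46: ✓ → 371
sku=E90: ✓ → 192
sku=E63: ✗
garden_sum = 436 + 390 + 409 + 186 + 339 + 406 + 371 + 192 = 2729

2729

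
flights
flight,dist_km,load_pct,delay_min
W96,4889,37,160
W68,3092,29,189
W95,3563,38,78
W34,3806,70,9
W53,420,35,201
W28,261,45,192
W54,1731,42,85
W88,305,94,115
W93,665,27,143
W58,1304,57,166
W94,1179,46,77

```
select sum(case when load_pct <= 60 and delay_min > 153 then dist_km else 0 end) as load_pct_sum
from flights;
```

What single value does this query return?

9966

flight=W96: ✓ → 4889
flight=W68: ✓ → 3092
flight=W95: ✗
flight=W34: ✗
flight=W53: ✓ → 420
flight=W28: ✓ → 261
flight=W54: ✗
flight=W88: ✗
flight=W93: ✗
flight=W58: ✓ → 1304
flight=W94: ✗
load_pct_sum = 4889 + 3092 + 420 + 261 + 1304 = 9966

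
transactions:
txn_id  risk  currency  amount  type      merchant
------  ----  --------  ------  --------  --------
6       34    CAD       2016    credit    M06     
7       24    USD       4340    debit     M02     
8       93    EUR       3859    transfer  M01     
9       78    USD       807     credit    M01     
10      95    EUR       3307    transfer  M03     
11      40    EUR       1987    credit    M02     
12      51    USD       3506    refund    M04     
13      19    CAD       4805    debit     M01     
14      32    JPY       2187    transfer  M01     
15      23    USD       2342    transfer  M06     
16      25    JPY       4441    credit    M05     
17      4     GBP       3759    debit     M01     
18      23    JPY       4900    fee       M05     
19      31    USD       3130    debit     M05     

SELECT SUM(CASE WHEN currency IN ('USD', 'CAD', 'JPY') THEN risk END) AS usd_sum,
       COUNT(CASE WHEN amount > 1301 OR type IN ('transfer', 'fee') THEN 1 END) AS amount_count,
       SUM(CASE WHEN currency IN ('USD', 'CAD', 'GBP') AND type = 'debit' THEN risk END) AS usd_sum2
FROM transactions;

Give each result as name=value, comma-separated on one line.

usd_sum=340, amount_count=13, usd_sum2=78

[usd_sum: currency IN ('USD', 'CAD', 'JPY')]
txn_id=6: ✓ → 34
txn_id=7: ✓ → 24
txn_id=8: ✗
txn_id=9: ✓ → 78
txn_id=10: ✗
txn_id=11: ✗
txn_id=12: ✓ → 51
txn_id=13: ✓ → 19
txn_id=14: ✓ → 32
txn_id=15: ✓ → 23
txn_id=16: ✓ → 25
txn_id=17: ✗
txn_id=18: ✓ → 23
txn_id=19: ✓ → 31
usd_sum = 34 + 24 + 78 + 51 + 19 + 32 + 23 + 25 + 23 + 31 = 340
—
[amount_count: amount > 1301 OR type IN ('transfer', 'fee')]
txn_id=6: ✓ → 1
txn_id=7: ✓ → 1
txn_id=8: ✓ → 1
txn_id=9: ✗
txn_id=10: ✓ → 1
txn_id=11: ✓ → 1
txn_id=12: ✓ → 1
txn_id=13: ✓ → 1
txn_id=14: ✓ → 1
txn_id=15: ✓ → 1
txn_id=16: ✓ → 1
txn_id=17: ✓ → 1
txn_id=18: ✓ → 1
txn_id=19: ✓ → 1
amount_count = COUNT(1, 1, 1, 1, 1, 1, 1, 1, 1, 1, 1, 1, 1) = 13
—
[usd_sum2: currency IN ('USD', 'CAD', 'GBP') AND type = 'debit']
txn_id=6: ✗
txn_id=7: ✓ → 24
txn_id=8: ✗
txn_id=9: ✗
txn_id=10: ✗
txn_id=11: ✗
txn_id=12: ✗
txn_id=13: ✓ → 19
txn_id=14: ✗
txn_id=15: ✗
txn_id=16: ✗
txn_id=17: ✓ → 4
txn_id=18: ✗
txn_id=19: ✓ → 31
usd_sum2 = 24 + 19 + 4 + 31 = 78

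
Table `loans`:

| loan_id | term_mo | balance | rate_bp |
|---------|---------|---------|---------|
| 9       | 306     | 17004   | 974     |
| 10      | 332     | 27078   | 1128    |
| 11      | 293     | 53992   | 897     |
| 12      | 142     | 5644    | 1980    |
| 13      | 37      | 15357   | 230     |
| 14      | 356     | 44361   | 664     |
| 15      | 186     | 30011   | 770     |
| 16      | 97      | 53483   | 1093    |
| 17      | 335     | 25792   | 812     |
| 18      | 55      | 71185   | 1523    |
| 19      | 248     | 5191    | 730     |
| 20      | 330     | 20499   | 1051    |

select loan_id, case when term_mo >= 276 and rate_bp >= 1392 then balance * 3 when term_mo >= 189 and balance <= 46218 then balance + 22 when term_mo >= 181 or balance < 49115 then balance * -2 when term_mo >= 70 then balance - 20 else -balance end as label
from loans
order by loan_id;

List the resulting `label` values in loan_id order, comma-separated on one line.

17026, 27100, -107984, -11288, -30714, 44383, -60022, 53463, 25814, -71185, 5213, 20521

loan_id=9: term_mo >= 189 and balance <= 46218 → 17026
loan_id=10: term_mo >= 189 and balance <= 46218 → 27100
loan_id=11: term_mo >= 181 or balance < 49115 → -107984
loan_id=12: term_mo >= 181 or balance < 49115 → -11288
loan_id=13: term_mo >= 181 or balance < 49115 → -30714
loan_id=14: term_mo >= 189 and balance <= 46218 → 44383
loan_id=15: term_mo >= 181 or balance < 49115 → -60022
loan_id=16: term_mo >= 70 → 53463
loan_id=17: term_mo >= 189 and balance <= 46218 → 25814
loan_id=18: ELSE → -71185
loan_id=19: term_mo >= 189 and balance <= 46218 → 5213
loan_id=20: term_mo >= 189 and balance <= 46218 → 20521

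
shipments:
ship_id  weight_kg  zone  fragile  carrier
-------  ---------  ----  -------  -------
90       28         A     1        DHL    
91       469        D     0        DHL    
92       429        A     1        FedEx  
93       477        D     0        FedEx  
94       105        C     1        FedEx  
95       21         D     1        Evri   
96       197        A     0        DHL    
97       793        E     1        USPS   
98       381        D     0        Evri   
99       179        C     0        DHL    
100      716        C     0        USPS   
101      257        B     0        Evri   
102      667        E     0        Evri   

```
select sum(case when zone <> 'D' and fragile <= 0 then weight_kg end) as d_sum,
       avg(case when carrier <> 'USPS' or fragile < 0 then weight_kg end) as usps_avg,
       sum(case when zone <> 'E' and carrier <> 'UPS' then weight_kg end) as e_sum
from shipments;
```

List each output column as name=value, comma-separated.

[d_sum: zone <> 'D' and fragile <= 0]
ship_id=90: ✗
ship_id=91: ✗
ship_id=92: ✗
ship_id=93: ✗
ship_id=94: ✗
ship_id=95: ✗
ship_id=96: ✓ → 197
ship_id=97: ✗
ship_id=98: ✗
ship_id=99: ✓ → 179
ship_id=100: ✓ → 716
ship_id=101: ✓ → 257
ship_id=102: ✓ → 667
d_sum = 197 + 179 + 716 + 257 + 667 = 2016
—
[usps_avg: carrier <> 'USPS' or fragile < 0]
ship_id=90: ✓ → 28
ship_id=91: ✓ → 469
ship_id=92: ✓ → 429
ship_id=93: ✓ → 477
ship_id=94: ✓ → 105
ship_id=95: ✓ → 21
ship_id=96: ✓ → 197
ship_id=97: ✗
ship_id=98: ✓ → 381
ship_id=99: ✓ → 179
ship_id=100: ✗
ship_id=101: ✓ → 257
ship_id=102: ✓ → 667
usps_avg = (28 + 469 + 429 + 477 + 105 + 21 + 197 + 381 + 179 + 257 + 667) / 11 = 291.8181818182
—
[e_sum: zone <> 'E' and carrier <> 'UPS']
ship_id=90: ✓ → 28
ship_id=91: ✓ → 469
ship_id=92: ✓ → 429
ship_id=93: ✓ → 477
ship_id=94: ✓ → 105
ship_id=95: ✓ → 21
ship_id=96: ✓ → 197
ship_id=97: ✗
ship_id=98: ✓ → 381
ship_id=99: ✓ → 179
ship_id=100: ✓ → 716
ship_id=101: ✓ → 257
ship_id=102: ✗
e_sum = 28 + 469 + 429 + 477 + 105 + 21 + 197 + 381 + 179 + 716 + 257 = 3259

d_sum=2016, usps_avg=291.8181818182, e_sum=3259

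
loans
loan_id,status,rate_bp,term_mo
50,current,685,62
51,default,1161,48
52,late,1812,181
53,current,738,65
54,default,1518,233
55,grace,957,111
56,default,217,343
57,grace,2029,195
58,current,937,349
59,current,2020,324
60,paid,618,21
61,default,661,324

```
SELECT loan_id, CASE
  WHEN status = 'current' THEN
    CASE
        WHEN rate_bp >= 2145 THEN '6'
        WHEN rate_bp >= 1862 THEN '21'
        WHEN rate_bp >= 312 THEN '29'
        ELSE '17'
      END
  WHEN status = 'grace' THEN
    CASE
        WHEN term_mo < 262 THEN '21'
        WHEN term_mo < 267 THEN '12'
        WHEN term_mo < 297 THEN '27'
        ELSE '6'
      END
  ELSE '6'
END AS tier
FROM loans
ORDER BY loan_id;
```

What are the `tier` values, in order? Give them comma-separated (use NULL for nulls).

loan_id=50: status='current' → inner[rate_bp >= 312] → 29
loan_id=51: status='default' → outer ELSE → 6
loan_id=52: status='late' → outer ELSE → 6
loan_id=53: status='current' → inner[rate_bp >= 312] → 29
loan_id=54: status='default' → outer ELSE → 6
loan_id=55: status='grace' → inner[term_mo < 262] → 21
loan_id=56: status='default' → outer ELSE → 6
loan_id=57: status='grace' → inner[term_mo < 262] → 21
loan_id=58: status='current' → inner[rate_bp >= 312] → 29
loan_id=59: status='current' → inner[rate_bp >= 1862] → 21
loan_id=60: status='paid' → outer ELSE → 6
loan_id=61: status='default' → outer ELSE → 6

29, 6, 6, 29, 6, 21, 6, 21, 29, 21, 6, 6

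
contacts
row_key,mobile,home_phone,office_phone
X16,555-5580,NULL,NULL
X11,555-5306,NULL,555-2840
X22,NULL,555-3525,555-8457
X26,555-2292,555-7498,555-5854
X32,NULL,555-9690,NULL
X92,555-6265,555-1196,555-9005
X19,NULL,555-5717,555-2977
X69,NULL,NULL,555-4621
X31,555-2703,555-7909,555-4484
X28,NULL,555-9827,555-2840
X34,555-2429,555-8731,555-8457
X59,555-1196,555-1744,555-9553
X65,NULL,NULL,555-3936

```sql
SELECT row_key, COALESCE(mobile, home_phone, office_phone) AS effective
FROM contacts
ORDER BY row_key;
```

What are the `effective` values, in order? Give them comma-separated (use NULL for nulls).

row_key=X11: mobile=555-5306 → 555-5306
row_key=X16: mobile=555-5580 → 555-5580
row_key=X19: mobile=NULL, home_phone=555-5717 → 555-5717
row_key=X22: mobile=NULL, home_phone=555-3525 → 555-3525
row_key=X26: mobile=555-2292 → 555-2292
row_key=X28: mobile=NULL, home_phone=555-9827 → 555-9827
row_key=X31: mobile=555-2703 → 555-2703
row_key=X32: mobile=NULL, home_phone=555-9690 → 555-9690
row_key=X34: mobile=555-2429 → 555-2429
row_key=X59: mobile=555-1196 → 555-1196
row_key=X65: mobile=NULL, home_phone=NULL, office_phone=555-3936 → 555-3936
row_key=X69: mobile=NULL, home_phone=NULL, office_phone=555-4621 → 555-4621
row_key=X92: mobile=555-6265 → 555-6265

555-5306, 555-5580, 555-5717, 555-3525, 555-2292, 555-9827, 555-2703, 555-9690, 555-2429, 555-1196, 555-3936, 555-4621, 555-6265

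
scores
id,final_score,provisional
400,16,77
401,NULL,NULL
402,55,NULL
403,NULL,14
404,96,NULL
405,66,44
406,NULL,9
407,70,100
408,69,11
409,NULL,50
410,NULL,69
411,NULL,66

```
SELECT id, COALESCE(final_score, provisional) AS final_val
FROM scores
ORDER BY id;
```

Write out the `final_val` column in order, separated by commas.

id=400: final_score=16 → 16
id=401: final_score=NULL, provisional=NULL (all NULL) → NULL
id=402: final_score=55 → 55
id=403: final_score=NULL, provisional=14 → 14
id=404: final_score=96 → 96
id=405: final_score=66 → 66
id=406: final_score=NULL, provisional=9 → 9
id=407: final_score=70 → 70
id=408: final_score=69 → 69
id=409: final_score=NULL, provisional=50 → 50
id=410: final_score=NULL, provisional=69 → 69
id=411: final_score=NULL, provisional=66 → 66

16, NULL, 55, 14, 96, 66, 9, 70, 69, 50, 69, 66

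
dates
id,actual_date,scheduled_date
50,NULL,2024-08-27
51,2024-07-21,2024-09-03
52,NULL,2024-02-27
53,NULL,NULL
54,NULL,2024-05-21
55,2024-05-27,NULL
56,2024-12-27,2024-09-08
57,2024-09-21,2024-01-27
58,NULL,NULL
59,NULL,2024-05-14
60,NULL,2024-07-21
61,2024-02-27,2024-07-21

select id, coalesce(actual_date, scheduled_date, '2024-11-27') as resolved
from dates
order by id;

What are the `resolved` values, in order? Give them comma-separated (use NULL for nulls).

id=50: actual_date=NULL, scheduled_date=2024-08-27 → 2024-08-27
id=51: actual_date=2024-07-21 → 2024-07-21
id=52: actual_date=NULL, scheduled_date=2024-02-27 → 2024-02-27
id=53: actual_date=NULL, scheduled_date=NULL, → literal 2024-11-27 → 2024-11-27
id=54: actual_date=NULL, scheduled_date=2024-05-21 → 2024-05-21
id=55: actual_date=2024-05-27 → 2024-05-27
id=56: actual_date=2024-12-27 → 2024-12-27
id=57: actual_date=2024-09-21 → 2024-09-21
id=58: actual_date=NULL, scheduled_date=NULL, → literal 2024-11-27 → 2024-11-27
id=59: actual_date=NULL, scheduled_date=2024-05-14 → 2024-05-14
id=60: actual_date=NULL, scheduled_date=2024-07-21 → 2024-07-21
id=61: actual_date=2024-02-27 → 2024-02-27

2024-08-27, 2024-07-21, 2024-02-27, 2024-11-27, 2024-05-21, 2024-05-27, 2024-12-27, 2024-09-21, 2024-11-27, 2024-05-14, 2024-07-21, 2024-02-27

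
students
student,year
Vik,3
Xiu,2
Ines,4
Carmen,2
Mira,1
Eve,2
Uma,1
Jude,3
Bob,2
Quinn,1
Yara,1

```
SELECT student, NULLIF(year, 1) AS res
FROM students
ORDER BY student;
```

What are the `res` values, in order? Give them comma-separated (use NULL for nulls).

2, 2, 2, 4, 3, NULL, NULL, NULL, 3, 2, NULL

student=Bob: year=2 vs 1: differ → 2
student=Carmen: year=2 vs 1: differ → 2
student=Eve: year=2 vs 1: differ → 2
student=Ines: year=4 vs 1: differ → 4
student=Jude: year=3 vs 1: differ → 3
student=Mira: year=1 vs 1: equal → NULL
student=Quinn: year=1 vs 1: equal → NULL
student=Uma: year=1 vs 1: equal → NULL
student=Vik: year=3 vs 1: differ → 3
student=Xiu: year=2 vs 1: differ → 2
student=Yara: year=1 vs 1: equal → NULL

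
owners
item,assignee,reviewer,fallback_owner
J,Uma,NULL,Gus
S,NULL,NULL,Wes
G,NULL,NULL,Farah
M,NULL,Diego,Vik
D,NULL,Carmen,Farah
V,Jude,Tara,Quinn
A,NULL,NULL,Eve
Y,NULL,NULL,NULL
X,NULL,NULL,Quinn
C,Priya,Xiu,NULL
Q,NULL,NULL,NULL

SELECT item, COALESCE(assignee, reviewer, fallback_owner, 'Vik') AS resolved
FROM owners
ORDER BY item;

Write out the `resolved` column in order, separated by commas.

Eve, Priya, Carmen, Farah, Uma, Diego, Vik, Wes, Jude, Quinn, Vik

item=A: assignee=NULL, reviewer=NULL, fallback_owner=Eve → Eve
item=C: assignee=Priya → Priya
item=D: assignee=NULL, reviewer=Carmen → Carmen
item=G: assignee=NULL, reviewer=NULL, fallback_owner=Farah → Farah
item=J: assignee=Uma → Uma
item=M: assignee=NULL, reviewer=Diego → Diego
item=Q: assignee=NULL, reviewer=NULL, fallback_owner=NULL, → literal Vik → Vik
item=S: assignee=NULL, reviewer=NULL, fallback_owner=Wes → Wes
item=V: assignee=Jude → Jude
item=X: assignee=NULL, reviewer=NULL, fallback_owner=Quinn → Quinn
item=Y: assignee=NULL, reviewer=NULL, fallback_owner=NULL, → literal Vik → Vik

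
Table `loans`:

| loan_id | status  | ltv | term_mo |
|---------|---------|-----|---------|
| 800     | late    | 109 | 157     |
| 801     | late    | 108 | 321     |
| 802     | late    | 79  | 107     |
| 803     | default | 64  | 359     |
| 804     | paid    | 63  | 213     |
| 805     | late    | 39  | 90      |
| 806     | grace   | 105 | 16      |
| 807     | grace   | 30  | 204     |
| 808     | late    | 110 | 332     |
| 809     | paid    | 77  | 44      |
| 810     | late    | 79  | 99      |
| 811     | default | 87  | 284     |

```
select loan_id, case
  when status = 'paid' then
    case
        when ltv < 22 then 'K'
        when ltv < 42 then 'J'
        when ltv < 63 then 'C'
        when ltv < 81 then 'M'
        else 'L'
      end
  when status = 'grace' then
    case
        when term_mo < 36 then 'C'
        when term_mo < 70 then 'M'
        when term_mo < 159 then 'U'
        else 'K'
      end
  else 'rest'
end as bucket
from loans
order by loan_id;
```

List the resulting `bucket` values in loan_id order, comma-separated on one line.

rest, rest, rest, rest, M, rest, C, K, rest, M, rest, rest

loan_id=800: status='late' → outer ELSE → rest
loan_id=801: status='late' → outer ELSE → rest
loan_id=802: status='late' → outer ELSE → rest
loan_id=803: status='default' → outer ELSE → rest
loan_id=804: status='paid' → inner[ltv < 81] → M
loan_id=805: status='late' → outer ELSE → rest
loan_id=806: status='grace' → inner[term_mo < 36] → C
loan_id=807: status='grace' → inner[ELSE] → K
loan_id=808: status='late' → outer ELSE → rest
loan_id=809: status='paid' → inner[ltv < 81] → M
loan_id=810: status='late' → outer ELSE → rest
loan_id=811: status='default' → outer ELSE → rest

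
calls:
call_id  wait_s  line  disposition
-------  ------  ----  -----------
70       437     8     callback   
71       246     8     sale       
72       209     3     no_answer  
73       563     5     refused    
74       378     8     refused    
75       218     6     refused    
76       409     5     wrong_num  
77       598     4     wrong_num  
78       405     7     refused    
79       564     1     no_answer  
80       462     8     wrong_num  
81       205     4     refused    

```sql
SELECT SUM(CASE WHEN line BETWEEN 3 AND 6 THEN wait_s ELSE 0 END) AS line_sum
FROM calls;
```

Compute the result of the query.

2202

call_id=70: ✗
call_id=71: ✗
call_id=72: ✓ → 209
call_id=73: ✓ → 563
call_id=74: ✗
call_id=75: ✓ → 218
call_id=76: ✓ → 409
call_id=77: ✓ → 598
call_id=78: ✗
call_id=79: ✗
call_id=80: ✗
call_id=81: ✓ → 205
line_sum = 209 + 563 + 218 + 409 + 598 + 205 = 2202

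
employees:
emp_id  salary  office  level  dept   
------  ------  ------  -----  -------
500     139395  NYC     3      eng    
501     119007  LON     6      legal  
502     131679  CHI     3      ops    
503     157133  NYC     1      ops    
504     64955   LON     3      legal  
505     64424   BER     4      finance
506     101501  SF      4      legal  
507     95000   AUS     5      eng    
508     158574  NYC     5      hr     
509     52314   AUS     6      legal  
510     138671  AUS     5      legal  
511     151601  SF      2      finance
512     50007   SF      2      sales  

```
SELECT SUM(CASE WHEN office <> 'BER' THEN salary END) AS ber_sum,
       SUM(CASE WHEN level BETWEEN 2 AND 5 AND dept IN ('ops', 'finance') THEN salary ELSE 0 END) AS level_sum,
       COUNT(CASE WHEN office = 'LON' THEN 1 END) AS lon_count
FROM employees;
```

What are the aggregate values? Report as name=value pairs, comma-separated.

ber_sum=1359837, level_sum=347704, lon_count=2

[ber_sum: office <> 'BER']
emp_id=500: ✓ → 139395
emp_id=501: ✓ → 119007
emp_id=502: ✓ → 131679
emp_id=503: ✓ → 157133
emp_id=504: ✓ → 64955
emp_id=505: ✗
emp_id=506: ✓ → 101501
emp_id=507: ✓ → 95000
emp_id=508: ✓ → 158574
emp_id=509: ✓ → 52314
emp_id=510: ✓ → 138671
emp_id=511: ✓ → 151601
emp_id=512: ✓ → 50007
ber_sum = 139395 + 119007 + 131679 + 157133 + 64955 + 101501 + 95000 + 158574 + 52314 + 138671 + 151601 + 50007 = 1359837
—
[level_sum: level BETWEEN 2 AND 5 AND dept IN ('ops', 'finance')]
emp_id=500: ✗
emp_id=501: ✗
emp_id=502: ✓ → 131679
emp_id=503: ✗
emp_id=504: ✗
emp_id=505: ✓ → 64424
emp_id=506: ✗
emp_id=507: ✗
emp_id=508: ✗
emp_id=509: ✗
emp_id=510: ✗
emp_id=511: ✓ → 151601
emp_id=512: ✗
level_sum = 131679 + 64424 + 151601 = 347704
—
[lon_count: office = 'LON']
emp_id=500: ✗
emp_id=501: ✓ → 1
emp_id=502: ✗
emp_id=503: ✗
emp_id=504: ✓ → 1
emp_id=505: ✗
emp_id=506: ✗
emp_id=507: ✗
emp_id=508: ✗
emp_id=509: ✗
emp_id=510: ✗
emp_id=511: ✗
emp_id=512: ✗
lon_count = COUNT(1, 1) = 2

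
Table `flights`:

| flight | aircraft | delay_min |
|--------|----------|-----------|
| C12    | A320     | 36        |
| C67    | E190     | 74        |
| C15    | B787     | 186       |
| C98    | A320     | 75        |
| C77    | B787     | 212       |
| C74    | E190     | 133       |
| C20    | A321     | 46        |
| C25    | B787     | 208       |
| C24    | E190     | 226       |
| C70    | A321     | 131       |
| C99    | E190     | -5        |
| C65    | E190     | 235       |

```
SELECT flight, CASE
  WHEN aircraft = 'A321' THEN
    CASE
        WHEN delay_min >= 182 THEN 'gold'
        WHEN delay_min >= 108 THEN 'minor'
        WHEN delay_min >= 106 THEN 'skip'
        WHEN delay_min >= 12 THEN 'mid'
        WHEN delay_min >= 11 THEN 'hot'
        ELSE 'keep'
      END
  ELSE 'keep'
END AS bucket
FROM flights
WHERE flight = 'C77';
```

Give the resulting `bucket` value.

keep

flight = C77: aircraft=B787, delay_min=212.
aircraft='B787' → outer ELSE → keep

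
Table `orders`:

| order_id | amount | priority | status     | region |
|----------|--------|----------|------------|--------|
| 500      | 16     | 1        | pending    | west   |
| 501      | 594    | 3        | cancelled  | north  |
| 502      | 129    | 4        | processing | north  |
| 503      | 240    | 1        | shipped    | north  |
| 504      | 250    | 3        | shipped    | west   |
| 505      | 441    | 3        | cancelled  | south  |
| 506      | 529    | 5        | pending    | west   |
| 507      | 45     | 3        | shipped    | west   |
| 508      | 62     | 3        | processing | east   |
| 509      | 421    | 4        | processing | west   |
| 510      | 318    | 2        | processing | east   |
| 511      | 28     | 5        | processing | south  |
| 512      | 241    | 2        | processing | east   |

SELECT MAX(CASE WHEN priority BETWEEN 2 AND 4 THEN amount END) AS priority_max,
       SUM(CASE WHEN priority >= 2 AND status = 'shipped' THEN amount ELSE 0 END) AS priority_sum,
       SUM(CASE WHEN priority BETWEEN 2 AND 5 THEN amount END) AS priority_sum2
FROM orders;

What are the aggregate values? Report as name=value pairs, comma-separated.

priority_max=594, priority_sum=295, priority_sum2=3058

[priority_max: priority BETWEEN 2 AND 4]
order_id=500: ✗
order_id=501: ✓ → 594
order_id=502: ✓ → 129
order_id=503: ✗
order_id=504: ✓ → 250
order_id=505: ✓ → 441
order_id=506: ✗
order_id=507: ✓ → 45
order_id=508: ✓ → 62
order_id=509: ✓ → 421
order_id=510: ✓ → 318
order_id=511: ✗
order_id=512: ✓ → 241
priority_max = MAX(594, 129, 250, 441, 45, 62, 421, 318, 241) = 594
—
[priority_sum: priority >= 2 AND status = 'shipped']
order_id=500: ✗
order_id=501: ✗
order_id=502: ✗
order_id=503: ✗
order_id=504: ✓ → 250
order_id=505: ✗
order_id=506: ✗
order_id=507: ✓ → 45
order_id=508: ✗
order_id=509: ✗
order_id=510: ✗
order_id=511: ✗
order_id=512: ✗
priority_sum = 250 + 45 = 295
—
[priority_sum2: priority BETWEEN 2 AND 5]
order_id=500: ✗
order_id=501: ✓ → 594
order_id=502: ✓ → 129
order_id=503: ✗
order_id=504: ✓ → 250
order_id=505: ✓ → 441
order_id=506: ✓ → 529
order_id=507: ✓ → 45
order_id=508: ✓ → 62
order_id=509: ✓ → 421
order_id=510: ✓ → 318
order_id=511: ✓ → 28
order_id=512: ✓ → 241
priority_sum2 = 594 + 129 + 250 + 441 + 529 + 45 + 62 + 421 + 318 + 28 + 241 = 3058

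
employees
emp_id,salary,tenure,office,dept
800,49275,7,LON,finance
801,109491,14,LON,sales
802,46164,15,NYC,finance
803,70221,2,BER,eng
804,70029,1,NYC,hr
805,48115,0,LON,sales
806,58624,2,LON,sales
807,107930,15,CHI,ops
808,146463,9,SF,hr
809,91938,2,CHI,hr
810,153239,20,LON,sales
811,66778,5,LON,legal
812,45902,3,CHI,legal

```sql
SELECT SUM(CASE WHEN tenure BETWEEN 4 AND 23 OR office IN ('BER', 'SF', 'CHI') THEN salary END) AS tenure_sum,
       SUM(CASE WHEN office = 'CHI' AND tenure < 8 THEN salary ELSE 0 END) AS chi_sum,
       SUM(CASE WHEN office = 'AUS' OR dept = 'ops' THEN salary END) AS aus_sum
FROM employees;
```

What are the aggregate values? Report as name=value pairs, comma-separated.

tenure_sum=887401, chi_sum=137840, aus_sum=107930

[tenure_sum: tenure BETWEEN 4 AND 23 OR office IN ('BER', 'SF', 'CHI')]
emp_id=800: ✓ → 49275
emp_id=801: ✓ → 109491
emp_id=802: ✓ → 46164
emp_id=803: ✓ → 70221
emp_id=804: ✗
emp_id=805: ✗
emp_id=806: ✗
emp_id=807: ✓ → 107930
emp_id=808: ✓ → 146463
emp_id=809: ✓ → 91938
emp_id=810: ✓ → 153239
emp_id=811: ✓ → 66778
emp_id=812: ✓ → 45902
tenure_sum = 49275 + 109491 + 46164 + 70221 + 107930 + 146463 + 91938 + 153239 + 66778 + 45902 = 887401
—
[chi_sum: office = 'CHI' AND tenure < 8]
emp_id=800: ✗
emp_id=801: ✗
emp_id=802: ✗
emp_id=803: ✗
emp_id=804: ✗
emp_id=805: ✗
emp_id=806: ✗
emp_id=807: ✗
emp_id=808: ✗
emp_id=809: ✓ → 91938
emp_id=810: ✗
emp_id=811: ✗
emp_id=812: ✓ → 45902
chi_sum = 91938 + 45902 = 137840
—
[aus_sum: office = 'AUS' OR dept = 'ops']
emp_id=800: ✗
emp_id=801: ✗
emp_id=802: ✗
emp_id=803: ✗
emp_id=804: ✗
emp_id=805: ✗
emp_id=806: ✗
emp_id=807: ✓ → 107930
emp_id=808: ✗
emp_id=809: ✗
emp_id=810: ✗
emp_id=811: ✗
emp_id=812: ✗
aus_sum = 107930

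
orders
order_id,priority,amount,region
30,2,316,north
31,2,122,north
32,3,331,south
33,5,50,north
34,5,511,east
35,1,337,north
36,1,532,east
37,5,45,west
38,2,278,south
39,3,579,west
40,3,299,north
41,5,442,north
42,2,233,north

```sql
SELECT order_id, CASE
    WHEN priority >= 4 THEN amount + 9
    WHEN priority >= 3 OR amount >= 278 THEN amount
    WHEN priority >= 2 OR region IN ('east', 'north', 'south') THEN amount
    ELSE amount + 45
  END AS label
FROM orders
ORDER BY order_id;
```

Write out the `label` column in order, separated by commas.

316, 122, 331, 59, 520, 337, 532, 54, 278, 579, 299, 451, 233

order_id=30: priority >= 3 OR amount >= 278 → 316
order_id=31: priority >= 2 OR region IN ('east', 'north', 'south') → 122
order_id=32: priority >= 3 OR amount >= 278 → 331
order_id=33: priority >= 4 → 59
order_id=34: priority >= 4 → 520
order_id=35: priority >= 3 OR amount >= 278 → 337
order_id=36: priority >= 3 OR amount >= 278 → 532
order_id=37: priority >= 4 → 54
order_id=38: priority >= 3 OR amount >= 278 → 278
order_id=39: priority >= 3 OR amount >= 278 → 579
order_id=40: priority >= 3 OR amount >= 278 → 299
order_id=41: priority >= 4 → 451
order_id=42: priority >= 2 OR region IN ('east', 'north', 'south') → 233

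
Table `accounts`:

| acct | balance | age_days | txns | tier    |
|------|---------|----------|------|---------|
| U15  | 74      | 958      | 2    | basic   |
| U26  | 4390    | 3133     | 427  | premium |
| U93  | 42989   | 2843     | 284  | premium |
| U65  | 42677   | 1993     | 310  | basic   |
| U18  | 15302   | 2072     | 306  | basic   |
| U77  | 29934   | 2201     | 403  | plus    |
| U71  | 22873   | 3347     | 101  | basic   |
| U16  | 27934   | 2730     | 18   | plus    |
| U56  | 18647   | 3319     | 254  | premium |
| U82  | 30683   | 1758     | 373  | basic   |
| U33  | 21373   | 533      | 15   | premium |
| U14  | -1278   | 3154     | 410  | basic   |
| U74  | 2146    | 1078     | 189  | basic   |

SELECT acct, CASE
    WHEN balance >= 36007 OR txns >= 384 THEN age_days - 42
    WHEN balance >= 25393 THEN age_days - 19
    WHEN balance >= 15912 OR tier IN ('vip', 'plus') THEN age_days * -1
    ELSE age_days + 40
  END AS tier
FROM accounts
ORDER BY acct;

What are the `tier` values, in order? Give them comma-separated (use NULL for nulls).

acct=U14: balance >= 36007 OR txns >= 384 → 3112
acct=U15: ELSE → 998
acct=U16: balance >= 25393 → 2711
acct=U18: ELSE → 2112
acct=U26: balance >= 36007 OR txns >= 384 → 3091
acct=U33: balance >= 15912 OR tier IN ('vip', 'plus') → -533
acct=U56: balance >= 15912 OR tier IN ('vip', 'plus') → -3319
acct=U65: balance >= 36007 OR txns >= 384 → 1951
acct=U71: balance >= 15912 OR tier IN ('vip', 'plus') → -3347
acct=U74: ELSE → 1118
acct=U77: balance >= 36007 OR txns >= 384 → 2159
acct=U82: balance >= 25393 → 1739
acct=U93: balance >= 36007 OR txns >= 384 → 2801

3112, 998, 2711, 2112, 3091, -533, -3319, 1951, -3347, 1118, 2159, 1739, 2801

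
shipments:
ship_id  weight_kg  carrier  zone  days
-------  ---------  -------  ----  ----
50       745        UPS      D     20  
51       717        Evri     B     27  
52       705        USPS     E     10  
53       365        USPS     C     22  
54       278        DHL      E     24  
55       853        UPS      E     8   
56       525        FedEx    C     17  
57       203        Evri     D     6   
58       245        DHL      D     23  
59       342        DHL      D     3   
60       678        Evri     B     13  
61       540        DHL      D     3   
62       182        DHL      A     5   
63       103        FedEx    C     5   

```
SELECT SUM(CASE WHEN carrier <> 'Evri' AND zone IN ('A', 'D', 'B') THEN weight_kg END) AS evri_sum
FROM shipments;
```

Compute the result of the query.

ship_id=50: ✓ → 745
ship_id=51: ✗
ship_id=52: ✗
ship_id=53: ✗
ship_id=54: ✗
ship_id=55: ✗
ship_id=56: ✗
ship_id=57: ✗
ship_id=58: ✓ → 245
ship_id=59: ✓ → 342
ship_id=60: ✗
ship_id=61: ✓ → 540
ship_id=62: ✓ → 182
ship_id=63: ✗
evri_sum = 745 + 245 + 342 + 540 + 182 = 2054

2054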